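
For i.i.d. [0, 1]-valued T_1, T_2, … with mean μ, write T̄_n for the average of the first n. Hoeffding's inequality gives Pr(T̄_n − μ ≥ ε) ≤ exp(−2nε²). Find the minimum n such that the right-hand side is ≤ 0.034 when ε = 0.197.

Require exp(−2nε²) ≤ 0.034, i.e. 2nε² ≥ ln(1/0.034) = 3.381395.
So n ≥ 3.381395 / (2·0.197²) = 43.565.
The smallest integer n is 44.

44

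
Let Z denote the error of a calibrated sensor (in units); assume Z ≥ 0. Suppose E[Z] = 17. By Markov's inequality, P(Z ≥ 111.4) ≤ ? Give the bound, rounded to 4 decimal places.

0.1526

Markov's inequality: for a non-negative random variable, P(Z ≥ a) ≤ E[Z]/a.
Here E[Z] = 17 and a = 111.4, so the bound is 17/111.4 = 0.1526.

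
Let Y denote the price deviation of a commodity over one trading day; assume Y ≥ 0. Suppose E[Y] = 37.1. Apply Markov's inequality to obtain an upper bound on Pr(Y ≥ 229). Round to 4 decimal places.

0.1620

Markov's inequality: for a non-negative random variable, Pr(Y ≥ a) ≤ E[Y]/a.
Here E[Y] = 37.1 and a = 229, so the bound is 37.1/229 = 0.1620.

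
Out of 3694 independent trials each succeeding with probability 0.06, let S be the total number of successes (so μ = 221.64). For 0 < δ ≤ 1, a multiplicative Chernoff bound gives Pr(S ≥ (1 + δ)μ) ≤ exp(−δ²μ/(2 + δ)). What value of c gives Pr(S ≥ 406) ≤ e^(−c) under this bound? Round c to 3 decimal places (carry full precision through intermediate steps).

Write 406 = (1 + δ)μ, so δ = 406/221.64 − 1 = 0.8317993…
Then the exponent is δ²μ/(2 + δ) = (406 − μ)² / (μ·(2 + δ)) = 54.153033.

54.153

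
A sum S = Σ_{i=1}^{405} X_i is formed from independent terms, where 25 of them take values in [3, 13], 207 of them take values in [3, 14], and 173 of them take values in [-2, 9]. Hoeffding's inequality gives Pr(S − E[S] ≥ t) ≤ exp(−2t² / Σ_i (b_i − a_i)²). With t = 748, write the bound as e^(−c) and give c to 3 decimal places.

23.082

Σ(b_i − a_i)² = 25·10² + 207·11² + 173·11² = 48480.
c = 2t² / 48480 = 2·748² / 48480 = 23.0818.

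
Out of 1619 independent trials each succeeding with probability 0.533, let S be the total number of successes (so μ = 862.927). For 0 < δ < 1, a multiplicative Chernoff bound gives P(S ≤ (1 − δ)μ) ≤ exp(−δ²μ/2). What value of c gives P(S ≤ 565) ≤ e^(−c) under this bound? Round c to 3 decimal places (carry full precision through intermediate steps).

Write 565 = (1 − δ)μ, so δ = 1 − 565/862.927 = 0.3452517…
Then the exponent is δ²μ/2 = (μ − 565)²/(2μ) = 51.429899.

51.430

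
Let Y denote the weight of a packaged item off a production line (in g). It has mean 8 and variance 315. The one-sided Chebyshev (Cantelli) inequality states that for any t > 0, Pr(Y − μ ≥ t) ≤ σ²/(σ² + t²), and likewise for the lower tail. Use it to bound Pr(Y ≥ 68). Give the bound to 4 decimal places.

0.0805

Here σ² = 315 and t = 60, so σ² + t² = 3915.
Cantelli's bound: 315/3915 = 0.0805.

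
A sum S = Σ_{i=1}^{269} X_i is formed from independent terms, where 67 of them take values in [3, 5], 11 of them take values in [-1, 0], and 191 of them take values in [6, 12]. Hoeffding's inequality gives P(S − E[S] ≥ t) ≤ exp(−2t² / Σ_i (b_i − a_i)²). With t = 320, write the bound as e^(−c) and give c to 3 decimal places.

Σ(b_i − a_i)² = 67·2² + 11·1² + 191·6² = 7155.
c = 2t² / 7155 = 2·320² / 7155 = 28.6233.

28.623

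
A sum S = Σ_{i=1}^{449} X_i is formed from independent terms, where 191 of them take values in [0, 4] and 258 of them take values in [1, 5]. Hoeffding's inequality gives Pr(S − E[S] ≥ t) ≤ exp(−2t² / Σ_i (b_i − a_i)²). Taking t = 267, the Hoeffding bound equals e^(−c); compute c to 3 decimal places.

19.847

Σ(b_i − a_i)² = 191·4² + 258·4² = 7184.
c = 2t² / 7184 = 2·267² / 7184 = 19.8466.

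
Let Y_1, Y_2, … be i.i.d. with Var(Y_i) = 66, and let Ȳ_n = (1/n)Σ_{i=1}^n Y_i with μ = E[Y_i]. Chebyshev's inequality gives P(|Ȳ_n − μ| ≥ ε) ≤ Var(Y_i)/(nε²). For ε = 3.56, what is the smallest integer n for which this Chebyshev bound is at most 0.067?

78

Require 66/(n·3.56²) ≤ 0.067, i.e. n ≥ 66/(0.067·3.56²) = 77.727.
The smallest integer n is 78.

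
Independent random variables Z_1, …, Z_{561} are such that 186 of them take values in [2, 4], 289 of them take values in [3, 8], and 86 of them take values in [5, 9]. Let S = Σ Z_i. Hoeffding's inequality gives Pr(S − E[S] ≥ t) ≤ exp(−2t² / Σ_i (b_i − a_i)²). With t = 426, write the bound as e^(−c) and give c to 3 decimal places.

Σ(b_i − a_i)² = 186·2² + 289·5² + 86·4² = 9345.
c = 2t² / 9345 = 2·426² / 9345 = 38.8392.

38.839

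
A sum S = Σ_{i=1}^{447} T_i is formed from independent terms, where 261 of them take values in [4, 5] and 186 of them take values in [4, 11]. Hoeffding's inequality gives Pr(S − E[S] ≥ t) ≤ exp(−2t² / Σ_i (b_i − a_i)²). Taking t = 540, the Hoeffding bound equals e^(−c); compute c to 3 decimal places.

Σ(b_i − a_i)² = 261·1² + 186·7² = 9375.
c = 2t² / 9375 = 2·540² / 9375 = 62.2080.

62.208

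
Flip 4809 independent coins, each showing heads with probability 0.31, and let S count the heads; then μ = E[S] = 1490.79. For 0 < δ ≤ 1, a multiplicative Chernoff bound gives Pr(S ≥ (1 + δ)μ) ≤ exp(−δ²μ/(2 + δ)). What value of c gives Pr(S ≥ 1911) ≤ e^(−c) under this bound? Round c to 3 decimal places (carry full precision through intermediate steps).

Write 1911 = (1 + δ)μ, so δ = 1911/1490.79 − 1 = 0.2818707…
Then the exponent is δ²μ/(2 + δ) = (1911 − μ)² / (μ·(2 + δ)) = 51.906921.

51.907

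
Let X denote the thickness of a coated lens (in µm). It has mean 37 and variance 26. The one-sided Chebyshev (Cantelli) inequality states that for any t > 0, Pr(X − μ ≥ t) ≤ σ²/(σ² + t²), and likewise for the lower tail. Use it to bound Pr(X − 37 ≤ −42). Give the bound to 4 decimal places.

0.0145

Here σ² = 26 and t = 42, so σ² + t² = 1790.
Cantelli's bound: 26/1790 = 0.0145.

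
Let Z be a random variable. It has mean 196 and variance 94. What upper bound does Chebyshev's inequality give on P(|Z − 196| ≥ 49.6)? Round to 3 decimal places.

Chebyshev: P(|Z − μ| ≥ t) ≤ Var(Z)/t².
Bound = 94 / 2460.16 = 0.0382.

0.038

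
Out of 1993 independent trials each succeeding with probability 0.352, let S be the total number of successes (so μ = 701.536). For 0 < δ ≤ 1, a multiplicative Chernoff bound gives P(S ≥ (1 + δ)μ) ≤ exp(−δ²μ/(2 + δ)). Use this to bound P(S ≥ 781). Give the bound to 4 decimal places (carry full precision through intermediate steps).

0.0141

Write 781 = (1 + δ)μ, so δ = 781/701.536 − 1 = 0.1132715…
Then the exponent is δ²μ/(2 + δ) = (781 − μ)² / (μ·(2 + δ)) = 4.259274.
Bound = exp(−4.259274) = 0.01413.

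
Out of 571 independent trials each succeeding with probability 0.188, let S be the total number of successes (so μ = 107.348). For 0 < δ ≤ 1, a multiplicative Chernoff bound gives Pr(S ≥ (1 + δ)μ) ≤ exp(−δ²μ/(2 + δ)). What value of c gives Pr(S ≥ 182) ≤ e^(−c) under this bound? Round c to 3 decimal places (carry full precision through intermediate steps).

Write 182 = (1 + δ)μ, so δ = 182/107.348 − 1 = 0.6954205…
Then the exponent is δ²μ/(2 + δ) = (182 − μ)² / (μ·(2 + δ)) = 19.260272.

19.260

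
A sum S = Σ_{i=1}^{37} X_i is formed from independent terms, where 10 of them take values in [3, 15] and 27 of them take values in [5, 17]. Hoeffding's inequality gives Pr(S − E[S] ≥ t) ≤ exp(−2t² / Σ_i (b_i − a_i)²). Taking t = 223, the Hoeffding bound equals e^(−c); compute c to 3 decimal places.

18.667

Σ(b_i − a_i)² = 10·12² + 27·12² = 5328.
c = 2t² / 5328 = 2·223² / 5328 = 18.6670.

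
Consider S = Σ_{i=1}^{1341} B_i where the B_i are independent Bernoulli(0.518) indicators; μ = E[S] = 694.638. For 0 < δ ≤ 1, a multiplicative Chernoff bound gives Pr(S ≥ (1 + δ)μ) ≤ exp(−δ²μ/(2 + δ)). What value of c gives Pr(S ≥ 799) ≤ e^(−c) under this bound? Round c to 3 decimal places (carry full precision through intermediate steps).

7.292

Write 799 = (1 + δ)μ, so δ = 799/694.638 − 1 = 0.1502394…
Then the exponent is δ²μ/(2 + δ) = (799 − μ)² / (μ·(2 + δ)) = 7.291879.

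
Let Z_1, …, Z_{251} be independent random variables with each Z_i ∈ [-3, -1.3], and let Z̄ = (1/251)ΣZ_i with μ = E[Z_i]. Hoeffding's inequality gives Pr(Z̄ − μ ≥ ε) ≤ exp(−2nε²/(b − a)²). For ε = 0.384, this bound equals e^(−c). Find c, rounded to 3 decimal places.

25.613

c = 2nε²/(b − a)² = 2·251·0.384² / 1.7² = 25.6135.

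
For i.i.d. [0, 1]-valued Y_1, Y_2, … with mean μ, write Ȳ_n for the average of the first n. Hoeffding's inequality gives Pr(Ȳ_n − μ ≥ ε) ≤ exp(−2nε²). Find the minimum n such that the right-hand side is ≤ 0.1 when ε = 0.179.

36

Require exp(−2nε²) ≤ 0.1, i.e. 2nε² ≥ ln(1/0.1) = 2.302585.
So n ≥ 2.302585 / (2·0.179²) = 35.932.
The smallest integer n is 36.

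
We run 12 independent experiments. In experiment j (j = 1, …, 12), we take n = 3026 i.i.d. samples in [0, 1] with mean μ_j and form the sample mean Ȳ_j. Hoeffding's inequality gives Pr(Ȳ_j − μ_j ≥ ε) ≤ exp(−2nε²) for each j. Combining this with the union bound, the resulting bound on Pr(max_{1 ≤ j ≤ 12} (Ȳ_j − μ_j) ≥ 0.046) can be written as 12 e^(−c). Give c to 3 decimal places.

Union bound over the 12 events: Pr(max_{1 ≤ j ≤ 12} (Ȳ_j − μ_j) ≥ 0.046) ≤ 12·exp(−2nε²) = 12 exp(−2·3026·0.046²).
So c = 2·3026·0.046² = 12.8060.

12.806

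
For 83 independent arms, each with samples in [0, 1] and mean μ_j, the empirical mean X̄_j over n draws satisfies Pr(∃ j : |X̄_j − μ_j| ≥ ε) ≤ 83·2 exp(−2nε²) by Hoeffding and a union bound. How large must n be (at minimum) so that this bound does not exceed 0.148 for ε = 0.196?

92

Need 2·83·exp(−2nε²) ≤ 0.148, i.e. exp(−2nε²) ≤ 0.148/166.
So 2nε² ≥ ln(166/0.148) = 7.022531.
Hence n ≥ 7.022531/(2·0.196²) = 91.401.
The smallest integer n is 92.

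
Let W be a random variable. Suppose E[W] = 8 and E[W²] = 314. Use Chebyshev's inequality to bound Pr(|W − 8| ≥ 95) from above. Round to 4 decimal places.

0.0277

Var(W) = E[W²] − (E[W])² = 314 − 64 = 250.
Chebyshev's inequality: Pr(|W − μ| ≥ t) ≤ Var(W)/t² = 250/9025 = 0.0277.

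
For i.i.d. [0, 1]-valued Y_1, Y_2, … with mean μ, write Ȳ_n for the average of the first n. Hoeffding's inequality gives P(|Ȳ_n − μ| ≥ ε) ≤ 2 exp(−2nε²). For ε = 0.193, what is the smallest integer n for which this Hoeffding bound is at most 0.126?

38

Require 2·exp(−2nε²) ≤ 0.126, i.e. 2nε² ≥ ln(2/0.126) = 2.764621.
So n ≥ 2.764621 / (2·0.193²) = 37.110.
The smallest integer n is 38.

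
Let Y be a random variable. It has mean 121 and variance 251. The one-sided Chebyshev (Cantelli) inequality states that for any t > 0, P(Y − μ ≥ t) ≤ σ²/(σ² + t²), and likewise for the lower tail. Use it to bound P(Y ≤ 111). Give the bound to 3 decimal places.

Here σ² = 251 and t = 10, so σ² + t² = 351.
Cantelli's bound: 251/351 = 0.7151.

0.715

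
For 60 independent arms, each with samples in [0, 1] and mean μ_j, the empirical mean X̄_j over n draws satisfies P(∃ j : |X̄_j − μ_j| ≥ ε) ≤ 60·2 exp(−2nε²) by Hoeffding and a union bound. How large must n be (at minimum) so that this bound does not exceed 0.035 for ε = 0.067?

907

Need 2·60·exp(−2nε²) ≤ 0.035, i.e. exp(−2nε²) ≤ 0.035/120.
So 2nε² ≥ ln(120/0.035) = 8.139899.
Hence n ≥ 8.139899/(2·0.067²) = 906.649.
The smallest integer n is 907.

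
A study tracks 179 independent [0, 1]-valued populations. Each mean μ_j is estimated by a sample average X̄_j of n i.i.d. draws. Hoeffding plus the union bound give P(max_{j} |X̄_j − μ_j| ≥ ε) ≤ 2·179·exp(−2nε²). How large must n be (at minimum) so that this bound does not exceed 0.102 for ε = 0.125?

262

Need 2·179·exp(−2nε²) ≤ 0.102, i.e. exp(−2nε²) ≤ 0.102/358.
So 2nε² ≥ ln(358/0.102) = 8.163315.
Hence n ≥ 8.163315/(2·0.125²) = 261.226.
The smallest integer n is 262.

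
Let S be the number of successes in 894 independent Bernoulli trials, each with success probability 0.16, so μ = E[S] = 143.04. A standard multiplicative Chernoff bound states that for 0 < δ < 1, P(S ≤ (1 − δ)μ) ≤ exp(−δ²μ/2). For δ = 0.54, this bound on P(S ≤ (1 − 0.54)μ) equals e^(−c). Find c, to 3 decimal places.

20.855

c = δ²μ/2 = 0.54²·143.04/2 = 20.8552.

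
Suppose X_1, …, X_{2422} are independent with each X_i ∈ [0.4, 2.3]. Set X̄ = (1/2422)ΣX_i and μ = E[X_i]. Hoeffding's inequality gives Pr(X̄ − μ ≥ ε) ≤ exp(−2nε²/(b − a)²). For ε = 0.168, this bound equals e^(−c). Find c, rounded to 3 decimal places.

37.872

c = 2nε²/(b − a)² = 2·2422·0.168² / 1.9² = 37.8718.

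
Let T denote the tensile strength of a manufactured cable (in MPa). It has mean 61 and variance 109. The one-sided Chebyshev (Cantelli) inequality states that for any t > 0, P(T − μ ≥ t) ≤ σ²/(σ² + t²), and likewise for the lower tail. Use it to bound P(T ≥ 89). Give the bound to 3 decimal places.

Here σ² = 109 and t = 28, so σ² + t² = 893.
Cantelli's bound: 109/893 = 0.1221.

0.122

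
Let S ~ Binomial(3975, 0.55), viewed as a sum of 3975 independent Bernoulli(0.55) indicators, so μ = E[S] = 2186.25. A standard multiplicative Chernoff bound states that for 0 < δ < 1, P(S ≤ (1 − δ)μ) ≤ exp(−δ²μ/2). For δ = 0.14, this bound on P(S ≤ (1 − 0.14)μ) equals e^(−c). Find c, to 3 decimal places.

c = δ²μ/2 = 0.14²·2186.25/2 = 21.4252.

21.425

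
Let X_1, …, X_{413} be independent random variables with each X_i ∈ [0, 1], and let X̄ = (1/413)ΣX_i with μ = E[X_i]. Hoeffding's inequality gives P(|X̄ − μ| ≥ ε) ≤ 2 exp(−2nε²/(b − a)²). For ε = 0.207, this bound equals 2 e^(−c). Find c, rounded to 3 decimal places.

35.393

c = 2nε²/(b − a)² = 2·413·0.207² / 1² = 35.3933.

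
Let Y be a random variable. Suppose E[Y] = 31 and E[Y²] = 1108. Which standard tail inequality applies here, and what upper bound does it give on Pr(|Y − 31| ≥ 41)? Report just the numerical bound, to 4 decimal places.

The first two moments determine the variance, so Chebyshev's inequality is the sharpest standard bound available.
Var(Y) = E[Y²] − (E[Y])² = 1108 − 961 = 147.
Chebyshev's inequality: Pr(|Y − μ| ≥ t) ≤ Var(Y)/t² = 147/1681 = 0.0874.

0.0874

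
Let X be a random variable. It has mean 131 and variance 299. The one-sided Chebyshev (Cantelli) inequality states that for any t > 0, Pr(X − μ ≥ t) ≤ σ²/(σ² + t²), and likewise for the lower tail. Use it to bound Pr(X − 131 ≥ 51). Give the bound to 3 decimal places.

0.103

Here σ² = 299 and t = 51, so σ² + t² = 2900.
Cantelli's bound: 299/2900 = 0.1031.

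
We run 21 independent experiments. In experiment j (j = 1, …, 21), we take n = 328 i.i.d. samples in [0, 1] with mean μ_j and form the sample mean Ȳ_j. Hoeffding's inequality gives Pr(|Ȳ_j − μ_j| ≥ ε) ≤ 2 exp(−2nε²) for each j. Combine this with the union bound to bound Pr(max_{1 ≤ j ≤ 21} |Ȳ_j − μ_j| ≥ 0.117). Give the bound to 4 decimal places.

Per-experiment Hoeffding bound: 2·exp(−2·328·0.117²) = 2·exp(−8.97998) = 0.00025181.
Union bound over 21 events: 21·0.00025181 = 0.00529.

0.0053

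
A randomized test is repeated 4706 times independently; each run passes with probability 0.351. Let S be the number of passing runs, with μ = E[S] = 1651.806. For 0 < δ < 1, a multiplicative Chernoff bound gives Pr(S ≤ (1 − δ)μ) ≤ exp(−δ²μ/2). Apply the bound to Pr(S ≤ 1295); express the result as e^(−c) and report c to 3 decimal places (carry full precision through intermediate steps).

Write 1295 = (1 − δ)μ, so δ = 1 − 1295/1651.806 = 0.2160096…
Then the exponent is δ²μ/2 = (μ − 1295)²/(2μ) = 38.536766.

38.537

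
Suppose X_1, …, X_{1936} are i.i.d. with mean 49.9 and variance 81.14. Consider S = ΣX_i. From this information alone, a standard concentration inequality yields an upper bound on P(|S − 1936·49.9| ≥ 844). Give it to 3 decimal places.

With mean and variance of each term known, Chebyshev's inequality bounds the deviation of the sum (or sample mean).
Var(S) = n·Var(X_i) = 1936·81.14 = 157087.04.
Chebyshev: P(|S − 1936·49.9| ≥ 844) ≤ Var(S)/844² = 157087.04/712336 = 0.2205.

0.221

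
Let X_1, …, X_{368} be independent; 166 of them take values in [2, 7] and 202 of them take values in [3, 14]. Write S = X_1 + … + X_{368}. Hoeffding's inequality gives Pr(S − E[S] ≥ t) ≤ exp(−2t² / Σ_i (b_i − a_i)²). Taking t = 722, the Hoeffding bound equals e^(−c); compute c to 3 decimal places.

Σ(b_i − a_i)² = 166·5² + 202·11² = 28592.
c = 2t² / 28592 = 2·722² / 28592 = 36.4636.

36.464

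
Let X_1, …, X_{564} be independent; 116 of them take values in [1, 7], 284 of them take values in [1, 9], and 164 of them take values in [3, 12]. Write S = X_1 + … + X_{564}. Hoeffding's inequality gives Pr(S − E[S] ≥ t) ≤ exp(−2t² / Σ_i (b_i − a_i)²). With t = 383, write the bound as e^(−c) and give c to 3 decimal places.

8.233

Σ(b_i − a_i)² = 116·6² + 284·8² + 164·9² = 35636.
c = 2t² / 35636 = 2·383² / 35636 = 8.2326.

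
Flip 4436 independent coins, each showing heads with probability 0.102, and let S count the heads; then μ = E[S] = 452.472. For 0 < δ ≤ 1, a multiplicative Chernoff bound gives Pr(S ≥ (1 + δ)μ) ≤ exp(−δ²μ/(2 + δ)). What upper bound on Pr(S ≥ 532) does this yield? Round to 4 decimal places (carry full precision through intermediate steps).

Write 532 = (1 + δ)μ, so δ = 532/452.472 − 1 = 0.1757634…
Then the exponent is δ²μ/(2 + δ) = (532 − μ)² / (μ·(2 + δ)) = 6.424462.
Bound = exp(−6.424462) = 0.00162.

0.0016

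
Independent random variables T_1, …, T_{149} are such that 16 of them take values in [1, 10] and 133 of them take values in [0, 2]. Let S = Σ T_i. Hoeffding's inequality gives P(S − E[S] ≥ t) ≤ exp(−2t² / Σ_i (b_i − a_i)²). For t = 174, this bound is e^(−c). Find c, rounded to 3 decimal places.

33.125

Σ(b_i − a_i)² = 16·9² + 133·2² = 1828.
c = 2t² / 1828 = 2·174² / 1828 = 33.1247.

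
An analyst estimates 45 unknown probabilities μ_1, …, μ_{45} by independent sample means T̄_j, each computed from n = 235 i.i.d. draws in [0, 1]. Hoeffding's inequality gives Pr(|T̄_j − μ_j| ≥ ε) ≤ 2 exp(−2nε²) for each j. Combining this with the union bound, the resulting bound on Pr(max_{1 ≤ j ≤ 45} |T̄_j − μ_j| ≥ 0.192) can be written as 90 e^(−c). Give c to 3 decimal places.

17.326

Union bound over the 45 events: Pr(max_{1 ≤ j ≤ 45} |T̄_j − μ_j| ≥ 0.192) ≤ 45·2·exp(−2nε²) = 90 exp(−2·235·0.192²).
So c = 2·235·0.192² = 17.3261.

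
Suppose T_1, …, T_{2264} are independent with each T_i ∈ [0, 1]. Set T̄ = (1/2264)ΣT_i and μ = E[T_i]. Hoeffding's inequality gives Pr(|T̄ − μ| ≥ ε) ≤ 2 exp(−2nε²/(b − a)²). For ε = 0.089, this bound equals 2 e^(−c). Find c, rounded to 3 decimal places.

c = 2nε²/(b − a)² = 2·2264·0.089² / 1² = 35.8663.

35.866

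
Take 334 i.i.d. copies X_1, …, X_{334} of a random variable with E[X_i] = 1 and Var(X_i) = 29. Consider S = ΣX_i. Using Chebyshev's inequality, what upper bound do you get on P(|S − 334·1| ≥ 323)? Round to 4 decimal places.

0.0928

Var(S) = n·Var(X_i) = 334·29 = 9686.
Chebyshev: P(|S − 334·1| ≥ 323) ≤ Var(S)/323² = 9686/104329 = 0.0928.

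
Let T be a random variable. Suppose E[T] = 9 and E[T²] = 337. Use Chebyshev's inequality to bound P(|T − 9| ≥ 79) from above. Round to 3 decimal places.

Var(T) = E[T²] − (E[T])² = 337 − 81 = 256.
Chebyshev's inequality: P(|T − μ| ≥ t) ≤ Var(T)/t² = 256/6241 = 0.0410.

0.041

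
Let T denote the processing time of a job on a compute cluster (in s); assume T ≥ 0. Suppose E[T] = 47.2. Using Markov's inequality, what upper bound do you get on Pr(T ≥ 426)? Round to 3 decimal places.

Markov's inequality: for a non-negative random variable, Pr(T ≥ a) ≤ E[T]/a.
Here E[T] = 47.2 and a = 426, so the bound is 47.2/426 = 0.1108.

0.111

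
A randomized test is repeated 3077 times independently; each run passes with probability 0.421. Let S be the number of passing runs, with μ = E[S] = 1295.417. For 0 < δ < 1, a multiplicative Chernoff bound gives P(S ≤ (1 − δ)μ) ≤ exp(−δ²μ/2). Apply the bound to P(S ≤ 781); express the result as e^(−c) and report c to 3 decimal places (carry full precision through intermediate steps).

Write 781 = (1 − δ)μ, so δ = 1 − 781/1295.417 = 0.3971053…
Then the exponent is δ²μ/2 = (μ − 781)²/(2μ) = 102.138867.

102.139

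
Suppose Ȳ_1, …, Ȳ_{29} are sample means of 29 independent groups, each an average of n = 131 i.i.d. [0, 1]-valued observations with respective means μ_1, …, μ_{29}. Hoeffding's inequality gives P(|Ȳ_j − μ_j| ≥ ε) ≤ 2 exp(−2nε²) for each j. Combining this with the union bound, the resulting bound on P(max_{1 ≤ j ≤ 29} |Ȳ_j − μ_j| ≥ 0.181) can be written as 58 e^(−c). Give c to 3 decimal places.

Union bound over the 29 events: P(max_{1 ≤ j ≤ 29} |Ȳ_j − μ_j| ≥ 0.181) ≤ 29·2·exp(−2nε²) = 58 exp(−2·131·0.181²).
So c = 2·131·0.181² = 8.5834.

8.583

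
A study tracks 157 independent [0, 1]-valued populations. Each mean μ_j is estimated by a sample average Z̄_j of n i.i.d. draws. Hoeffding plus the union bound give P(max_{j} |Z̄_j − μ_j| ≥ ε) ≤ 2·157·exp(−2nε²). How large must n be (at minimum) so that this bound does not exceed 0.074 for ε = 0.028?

Need 2·157·exp(−2nε²) ≤ 0.074, i.e. exp(−2nε²) ≤ 0.074/314.
So 2nε² ≥ ln(314/0.074) = 8.353083.
Hence n ≥ 8.353083/(2·0.028²) = 5327.221.
The smallest integer n is 5328.

5328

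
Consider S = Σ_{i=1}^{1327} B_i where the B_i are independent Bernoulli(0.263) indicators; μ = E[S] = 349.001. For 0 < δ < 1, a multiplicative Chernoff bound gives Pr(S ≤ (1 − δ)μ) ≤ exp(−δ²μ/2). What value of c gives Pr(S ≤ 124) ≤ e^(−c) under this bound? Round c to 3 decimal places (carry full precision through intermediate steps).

Write 124 = (1 − δ)μ, so δ = 1 − 124/349.001 = 0.6447002…
Then the exponent is δ²μ/2 = (μ − 124)²/(2μ) = 72.529090.

72.529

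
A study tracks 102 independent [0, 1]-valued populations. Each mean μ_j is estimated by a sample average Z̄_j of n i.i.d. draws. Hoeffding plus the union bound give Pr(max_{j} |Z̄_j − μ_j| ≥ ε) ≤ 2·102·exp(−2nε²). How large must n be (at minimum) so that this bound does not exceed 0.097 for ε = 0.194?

Need 2·102·exp(−2nε²) ≤ 0.097, i.e. exp(−2nε²) ≤ 0.097/204.
So 2nε² ≥ ln(204/0.097) = 7.651164.
Hence n ≥ 7.651164/(2·0.194²) = 101.647.
The smallest integer n is 102.

102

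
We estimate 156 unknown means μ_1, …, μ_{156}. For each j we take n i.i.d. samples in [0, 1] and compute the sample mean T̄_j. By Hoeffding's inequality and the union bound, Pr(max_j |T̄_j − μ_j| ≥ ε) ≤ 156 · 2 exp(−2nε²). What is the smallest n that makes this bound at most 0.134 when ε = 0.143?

Need 2·156·exp(−2nε²) ≤ 0.134, i.e. exp(−2nε²) ≤ 0.134/312.
So 2nε² ≥ ln(312/0.134) = 7.752919.
Hence n ≥ 7.752919/(2·0.143²) = 189.567.
The smallest integer n is 190.

190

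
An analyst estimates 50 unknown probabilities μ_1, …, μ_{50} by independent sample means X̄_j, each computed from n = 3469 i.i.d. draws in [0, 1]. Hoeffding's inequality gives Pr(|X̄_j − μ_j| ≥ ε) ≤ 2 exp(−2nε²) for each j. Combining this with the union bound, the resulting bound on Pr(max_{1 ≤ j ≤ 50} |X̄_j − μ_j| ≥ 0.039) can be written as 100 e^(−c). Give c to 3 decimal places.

10.553

Union bound over the 50 events: Pr(max_{1 ≤ j ≤ 50} |X̄_j − μ_j| ≥ 0.039) ≤ 50·2·exp(−2nε²) = 100 exp(−2·3469·0.039²).
So c = 2·3469·0.039² = 10.5527.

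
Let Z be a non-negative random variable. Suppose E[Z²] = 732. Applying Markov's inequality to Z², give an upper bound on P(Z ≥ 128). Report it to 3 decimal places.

Since Z ≥ 0, the event {Z ≥ 128} is the same as {Z² ≥ 16384}.
Markov's inequality applied to Z² gives P(Z² ≥ 16384) ≤ E[Z²]/16384 = 732/16384 = 0.0447.

0.045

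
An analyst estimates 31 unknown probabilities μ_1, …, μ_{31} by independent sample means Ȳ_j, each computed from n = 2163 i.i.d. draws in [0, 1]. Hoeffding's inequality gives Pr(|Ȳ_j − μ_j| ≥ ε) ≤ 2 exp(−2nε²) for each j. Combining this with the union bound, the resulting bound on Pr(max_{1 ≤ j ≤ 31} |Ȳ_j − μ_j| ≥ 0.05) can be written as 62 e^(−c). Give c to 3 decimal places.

10.815

Union bound over the 31 events: Pr(max_{1 ≤ j ≤ 31} |Ȳ_j − μ_j| ≥ 0.05) ≤ 31·2·exp(−2nε²) = 62 exp(−2·2163·0.05²).
So c = 2·2163·0.05² = 10.8150.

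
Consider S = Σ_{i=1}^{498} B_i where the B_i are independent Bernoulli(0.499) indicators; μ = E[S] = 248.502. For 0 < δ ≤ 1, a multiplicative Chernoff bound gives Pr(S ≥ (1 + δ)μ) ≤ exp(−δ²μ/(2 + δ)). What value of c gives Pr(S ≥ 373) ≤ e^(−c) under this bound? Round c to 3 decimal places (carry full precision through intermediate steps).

Write 373 = (1 + δ)μ, so δ = 373/248.502 − 1 = 0.500994…
Then the exponent is δ²μ/(2 + δ) = (373 − μ)² / (μ·(2 + δ)) = 24.939183.

24.939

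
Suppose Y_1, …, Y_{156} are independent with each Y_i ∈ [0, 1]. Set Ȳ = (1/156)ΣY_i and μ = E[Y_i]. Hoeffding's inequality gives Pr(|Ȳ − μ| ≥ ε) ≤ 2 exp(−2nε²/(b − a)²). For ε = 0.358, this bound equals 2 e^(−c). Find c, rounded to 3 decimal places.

39.987

c = 2nε²/(b − a)² = 2·156·0.358² / 1² = 39.9872.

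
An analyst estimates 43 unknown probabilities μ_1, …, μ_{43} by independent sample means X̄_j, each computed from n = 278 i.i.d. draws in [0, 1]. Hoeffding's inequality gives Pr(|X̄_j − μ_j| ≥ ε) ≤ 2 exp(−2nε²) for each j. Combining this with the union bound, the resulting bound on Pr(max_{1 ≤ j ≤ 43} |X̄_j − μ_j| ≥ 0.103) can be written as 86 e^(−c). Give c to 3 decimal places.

5.899

Union bound over the 43 events: Pr(max_{1 ≤ j ≤ 43} |X̄_j − μ_j| ≥ 0.103) ≤ 43·2·exp(−2nε²) = 86 exp(−2·278·0.103²).
So c = 2·278·0.103² = 5.8986.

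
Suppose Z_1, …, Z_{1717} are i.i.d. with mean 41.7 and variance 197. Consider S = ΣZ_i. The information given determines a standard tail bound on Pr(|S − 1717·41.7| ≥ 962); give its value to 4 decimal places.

0.3655

With mean and variance of each term known, Chebyshev's inequality bounds the deviation of the sum (or sample mean).
Var(S) = n·Var(Z_i) = 1717·197 = 338249.
Chebyshev: Pr(|S − 1717·41.7| ≥ 962) ≤ Var(S)/962² = 338249/925444 = 0.3655.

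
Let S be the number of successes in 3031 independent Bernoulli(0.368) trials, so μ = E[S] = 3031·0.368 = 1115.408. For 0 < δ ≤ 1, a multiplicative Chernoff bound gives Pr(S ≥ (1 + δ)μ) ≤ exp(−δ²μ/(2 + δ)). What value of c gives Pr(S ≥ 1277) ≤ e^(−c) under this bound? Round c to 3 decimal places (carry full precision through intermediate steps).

Write 1277 = (1 + δ)μ, so δ = 1277/1115.408 − 1 = 0.1448725…
Then the exponent is δ²μ/(2 + δ) = (1277 − μ)² / (μ·(2 + δ)) = 10.914516.

10.915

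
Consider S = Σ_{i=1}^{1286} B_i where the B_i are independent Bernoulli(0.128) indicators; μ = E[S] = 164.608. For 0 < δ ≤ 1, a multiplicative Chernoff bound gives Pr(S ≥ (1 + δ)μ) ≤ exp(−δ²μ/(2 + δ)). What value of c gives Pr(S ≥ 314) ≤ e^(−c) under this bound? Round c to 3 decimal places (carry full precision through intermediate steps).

Write 314 = (1 + δ)μ, so δ = 314/164.608 − 1 = 0.9075622…
Then the exponent is δ²μ/(2 + δ) = (314 − μ)² / (μ·(2 + δ)) = 46.631000.

46.631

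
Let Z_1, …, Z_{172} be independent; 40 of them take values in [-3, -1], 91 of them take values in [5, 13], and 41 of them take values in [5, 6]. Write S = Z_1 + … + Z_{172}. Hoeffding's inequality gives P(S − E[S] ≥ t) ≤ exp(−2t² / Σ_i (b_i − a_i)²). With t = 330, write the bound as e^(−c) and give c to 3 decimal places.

Σ(b_i − a_i)² = 40·2² + 91·8² + 41·1² = 6025.
c = 2t² / 6025 = 2·330² / 6025 = 36.1494.

36.149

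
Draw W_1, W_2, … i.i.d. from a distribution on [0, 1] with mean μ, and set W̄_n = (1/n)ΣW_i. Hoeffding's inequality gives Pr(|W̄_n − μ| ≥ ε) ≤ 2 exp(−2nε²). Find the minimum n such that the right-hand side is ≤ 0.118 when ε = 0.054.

486

Require 2·exp(−2nε²) ≤ 0.118, i.e. 2nε² ≥ ln(2/0.118) = 2.830218.
So n ≥ 2.830218 / (2·0.054²) = 485.291.
The smallest integer n is 486.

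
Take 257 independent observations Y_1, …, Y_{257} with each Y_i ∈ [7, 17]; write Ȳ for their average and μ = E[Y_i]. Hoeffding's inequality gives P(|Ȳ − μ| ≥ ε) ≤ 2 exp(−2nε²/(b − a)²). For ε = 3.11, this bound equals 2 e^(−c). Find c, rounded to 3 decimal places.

c = 2nε²/(b − a)² = 2·257·3.11² / 10² = 49.7146.

49.715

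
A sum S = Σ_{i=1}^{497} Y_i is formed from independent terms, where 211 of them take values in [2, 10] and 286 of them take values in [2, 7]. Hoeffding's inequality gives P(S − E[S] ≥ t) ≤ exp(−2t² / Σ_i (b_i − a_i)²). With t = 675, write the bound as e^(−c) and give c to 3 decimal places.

Σ(b_i − a_i)² = 211·8² + 286·5² = 20654.
c = 2t² / 20654 = 2·675² / 20654 = 44.1198.

44.120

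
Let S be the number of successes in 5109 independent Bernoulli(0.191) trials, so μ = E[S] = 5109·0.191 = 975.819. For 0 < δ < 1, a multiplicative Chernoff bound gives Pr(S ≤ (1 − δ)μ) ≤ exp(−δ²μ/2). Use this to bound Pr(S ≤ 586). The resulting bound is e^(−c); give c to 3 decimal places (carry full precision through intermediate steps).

77.862

Write 586 = (1 − δ)μ, so δ = 1 − 586/975.819 = 0.3994788…
Then the exponent is δ²μ/2 = (μ − 586)²/(2μ) = 77.862213.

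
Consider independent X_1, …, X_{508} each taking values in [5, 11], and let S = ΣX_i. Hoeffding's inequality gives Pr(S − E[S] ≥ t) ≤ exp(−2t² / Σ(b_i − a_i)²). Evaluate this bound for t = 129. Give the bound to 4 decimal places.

Σ(b_i − a_i)² = 508·(6)² = 18288.
Exponent = 2·129²/18288 = 1.8199.
Bound = exp(−1.8199) = 0.16204.

0.1620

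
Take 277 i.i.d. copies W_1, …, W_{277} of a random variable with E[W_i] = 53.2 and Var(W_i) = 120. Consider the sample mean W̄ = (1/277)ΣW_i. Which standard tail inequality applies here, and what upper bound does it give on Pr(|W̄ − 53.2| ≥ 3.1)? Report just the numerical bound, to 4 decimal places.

With mean and variance of each term known, Chebyshev's inequality bounds the deviation of the sum (or sample mean).
Var(W̄) = Var(W_i)/n = 120/277 = 0.43321.
Chebyshev: Pr(|W̄ − 53.2| ≥ 3.1) ≤ Var(W̄)/(3.1)² = 120/(277·3.1²) = 0.0451.

0.0451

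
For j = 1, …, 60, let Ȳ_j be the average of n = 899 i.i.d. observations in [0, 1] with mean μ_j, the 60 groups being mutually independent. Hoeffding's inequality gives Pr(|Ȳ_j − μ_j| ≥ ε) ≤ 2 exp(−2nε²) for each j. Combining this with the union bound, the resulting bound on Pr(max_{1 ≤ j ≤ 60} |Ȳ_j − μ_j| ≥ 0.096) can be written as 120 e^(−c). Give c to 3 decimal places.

Union bound over the 60 events: Pr(max_{1 ≤ j ≤ 60} |Ȳ_j − μ_j| ≥ 0.096) ≤ 60·2·exp(−2nε²) = 120 exp(−2·899·0.096²).
So c = 2·899·0.096² = 16.5704.

16.570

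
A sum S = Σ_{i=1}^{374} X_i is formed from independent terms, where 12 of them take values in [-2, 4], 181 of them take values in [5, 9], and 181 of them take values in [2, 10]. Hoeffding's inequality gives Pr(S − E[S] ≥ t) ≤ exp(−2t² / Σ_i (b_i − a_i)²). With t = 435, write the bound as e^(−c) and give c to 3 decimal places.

Σ(b_i − a_i)² = 12·6² + 181·4² + 181·8² = 14912.
c = 2t² / 14912 = 2·435² / 14912 = 25.3789.

25.379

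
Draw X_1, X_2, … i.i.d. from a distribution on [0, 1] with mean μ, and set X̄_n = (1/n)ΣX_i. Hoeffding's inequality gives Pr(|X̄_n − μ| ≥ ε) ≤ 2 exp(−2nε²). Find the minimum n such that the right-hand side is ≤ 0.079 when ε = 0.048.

Require 2·exp(−2nε²) ≤ 0.079, i.e. 2nε² ≥ ln(2/0.079) = 3.231455.
So n ≥ 3.231455 / (2·0.048²) = 701.271.
The smallest integer n is 702.

702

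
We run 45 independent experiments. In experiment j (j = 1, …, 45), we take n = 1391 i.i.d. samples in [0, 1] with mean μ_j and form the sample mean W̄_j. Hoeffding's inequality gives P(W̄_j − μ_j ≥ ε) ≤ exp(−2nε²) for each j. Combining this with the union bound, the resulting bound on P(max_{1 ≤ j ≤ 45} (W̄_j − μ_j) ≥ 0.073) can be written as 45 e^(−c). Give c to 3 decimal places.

Union bound over the 45 events: P(max_{1 ≤ j ≤ 45} (W̄_j − μ_j) ≥ 0.073) ≤ 45·exp(−2nε²) = 45 exp(−2·1391·0.073²).
So c = 2·1391·0.073² = 14.8253.

14.825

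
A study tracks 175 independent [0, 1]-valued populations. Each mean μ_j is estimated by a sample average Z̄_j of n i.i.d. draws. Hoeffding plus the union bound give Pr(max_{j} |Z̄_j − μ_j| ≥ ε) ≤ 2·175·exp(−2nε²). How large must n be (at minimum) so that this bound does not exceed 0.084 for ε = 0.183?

Need 2·175·exp(−2nε²) ≤ 0.084, i.e. exp(−2nε²) ≤ 0.084/350.
So 2nε² ≥ ln(350/0.084) = 8.334872.
Hence n ≥ 8.334872/(2·0.183²) = 124.442.
The smallest integer n is 125.

125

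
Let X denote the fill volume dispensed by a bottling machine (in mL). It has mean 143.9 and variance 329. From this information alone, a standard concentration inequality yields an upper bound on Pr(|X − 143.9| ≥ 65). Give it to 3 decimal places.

Mean and variance are known, so Chebyshev's inequality applies.
Chebyshev: Pr(|X − μ| ≥ t) ≤ Var(X)/t².
Bound = 329 / 4225 = 0.0779.

0.078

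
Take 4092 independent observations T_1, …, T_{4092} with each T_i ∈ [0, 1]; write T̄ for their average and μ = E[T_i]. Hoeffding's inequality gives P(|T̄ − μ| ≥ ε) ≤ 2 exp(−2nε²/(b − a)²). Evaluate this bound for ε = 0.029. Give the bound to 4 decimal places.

Exponent: 2nε²/(b − a)² = 2·4092·0.029² / 1² = 6.88274.
Bound = 2·exp(−6.88274) = 0.00205.

0.0021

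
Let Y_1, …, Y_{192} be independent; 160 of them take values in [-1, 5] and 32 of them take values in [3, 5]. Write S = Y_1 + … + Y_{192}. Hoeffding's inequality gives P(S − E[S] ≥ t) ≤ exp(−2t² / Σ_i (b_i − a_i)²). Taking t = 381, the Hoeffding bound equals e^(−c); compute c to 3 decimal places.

Σ(b_i − a_i)² = 160·6² + 32·2² = 5888.
c = 2t² / 5888 = 2·381² / 5888 = 49.3074.

49.307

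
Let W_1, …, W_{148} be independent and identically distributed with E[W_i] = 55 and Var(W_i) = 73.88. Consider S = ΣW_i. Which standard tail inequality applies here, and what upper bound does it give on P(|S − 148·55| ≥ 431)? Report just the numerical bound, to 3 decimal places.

With mean and variance of each term known, Chebyshev's inequality bounds the deviation of the sum (or sample mean).
Var(S) = n·Var(W_i) = 148·73.88 = 10934.24.
Chebyshev: P(|S − 148·55| ≥ 431) ≤ Var(S)/431² = 10934.24/185761 = 0.0589.

0.059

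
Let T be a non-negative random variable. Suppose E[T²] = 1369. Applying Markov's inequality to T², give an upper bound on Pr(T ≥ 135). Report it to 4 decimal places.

0.0751

Since T ≥ 0, the event {T ≥ 135} is the same as {T² ≥ 18225}.
Markov's inequality applied to T² gives Pr(T² ≥ 18225) ≤ E[T²]/18225 = 1369/18225 = 0.0751.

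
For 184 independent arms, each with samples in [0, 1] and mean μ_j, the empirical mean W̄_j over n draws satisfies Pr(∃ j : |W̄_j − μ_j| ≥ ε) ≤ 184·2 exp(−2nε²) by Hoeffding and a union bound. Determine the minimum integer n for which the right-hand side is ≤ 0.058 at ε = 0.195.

Need 2·184·exp(−2nε²) ≤ 0.058, i.e. exp(−2nε²) ≤ 0.058/368.
So 2nε² ≥ ln(368/0.058) = 8.755395.
Hence n ≥ 8.755395/(2·0.195²) = 115.127.
The smallest integer n is 116.

116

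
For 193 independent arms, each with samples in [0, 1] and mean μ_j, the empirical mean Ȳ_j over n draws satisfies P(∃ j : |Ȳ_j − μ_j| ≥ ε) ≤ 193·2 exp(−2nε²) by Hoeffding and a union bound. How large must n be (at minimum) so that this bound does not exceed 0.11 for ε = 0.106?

Need 2·193·exp(−2nε²) ≤ 0.11, i.e. exp(−2nε²) ≤ 0.11/386.
So 2nε² ≥ ln(386/0.11) = 8.163112.
Hence n ≥ 8.163112/(2·0.106²) = 363.257.
The smallest integer n is 364.

364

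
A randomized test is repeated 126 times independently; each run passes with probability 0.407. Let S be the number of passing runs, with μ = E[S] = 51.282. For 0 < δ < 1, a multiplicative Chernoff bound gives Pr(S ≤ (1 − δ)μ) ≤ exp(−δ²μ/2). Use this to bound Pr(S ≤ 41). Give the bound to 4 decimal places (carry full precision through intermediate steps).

Write 41 = (1 − δ)μ, so δ = 1 − 41/51.282 = 0.2004992…
Then the exponent is δ²μ/2 = (μ − 41)²/(2μ) = 1.030766.
Bound = exp(−1.030766) = 0.35673.

0.3567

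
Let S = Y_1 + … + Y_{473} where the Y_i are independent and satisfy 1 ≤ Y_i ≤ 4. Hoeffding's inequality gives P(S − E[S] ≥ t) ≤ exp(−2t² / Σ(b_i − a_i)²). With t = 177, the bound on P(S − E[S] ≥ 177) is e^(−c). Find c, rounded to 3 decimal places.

Σ(b_i − a_i)² = 473·(3)² = 4257.
c = 2t²/4257 = 2·177²/4257 = 14.7188.

14.719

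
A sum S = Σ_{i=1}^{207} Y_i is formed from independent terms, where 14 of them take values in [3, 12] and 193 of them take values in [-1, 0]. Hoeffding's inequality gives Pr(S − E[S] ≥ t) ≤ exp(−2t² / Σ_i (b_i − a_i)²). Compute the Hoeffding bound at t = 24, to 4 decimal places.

Σ(b_i − a_i)² = 14·9² + 193·1² = 1327.
Exponent = 2·24² / 1327 = 0.86812.
Bound = exp(−0.86812) = 0.41974.

0.4197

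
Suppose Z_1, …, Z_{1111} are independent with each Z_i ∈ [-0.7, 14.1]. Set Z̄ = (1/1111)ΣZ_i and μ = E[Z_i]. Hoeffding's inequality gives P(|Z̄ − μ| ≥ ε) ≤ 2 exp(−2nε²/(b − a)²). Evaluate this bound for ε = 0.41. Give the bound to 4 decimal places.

Exponent: 2nε²/(b − a)² = 2·1111·0.41² / 14.8² = 1.70525.
Bound = 2·exp(−1.70525) = 0.36345.

0.3635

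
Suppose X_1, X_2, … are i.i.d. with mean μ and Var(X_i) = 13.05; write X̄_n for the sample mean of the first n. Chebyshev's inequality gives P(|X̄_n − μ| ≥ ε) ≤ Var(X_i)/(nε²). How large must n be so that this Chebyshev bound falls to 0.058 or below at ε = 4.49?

Require 13.05/(n·4.49²) ≤ 0.058, i.e. n ≥ 13.05/(0.058·4.49²) = 11.161.
The smallest integer n is 12.

12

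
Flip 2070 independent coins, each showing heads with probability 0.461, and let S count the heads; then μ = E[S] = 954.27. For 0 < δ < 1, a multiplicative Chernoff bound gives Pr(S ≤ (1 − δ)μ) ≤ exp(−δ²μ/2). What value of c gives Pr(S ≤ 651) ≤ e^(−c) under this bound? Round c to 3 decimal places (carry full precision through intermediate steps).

48.190

Write 651 = (1 − δ)μ, so δ = 1 − 651/954.27 = 0.3178031…
Then the exponent is δ²μ/2 = (μ − 651)²/(2μ) = 48.190079.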